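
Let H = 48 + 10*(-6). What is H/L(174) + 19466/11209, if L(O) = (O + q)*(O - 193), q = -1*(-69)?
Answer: 30003010/17250651 ≈ 1.7392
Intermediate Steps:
q = 69
L(O) = (-193 + O)*(69 + O) (L(O) = (O + 69)*(O - 193) = (69 + O)*(-193 + O) = (-193 + O)*(69 + O))
H = -12 (H = 48 - 60 = -12)
H/L(174) + 19466/11209 = -12/(-13317 + 174² - 124*174) + 19466/11209 = -12/(-13317 + 30276 - 21576) + 19466*(1/11209) = -12/(-4617) + 19466/11209 = -12*(-1/4617) + 19466/11209 = 4/1539 + 19466/11209 = 30003010/17250651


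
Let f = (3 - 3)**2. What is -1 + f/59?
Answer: -1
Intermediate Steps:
f = 0 (f = 0**2 = 0)
-1 + f/59 = -1 + 0/59 = -1 + 0*(1/59) = -1 + 0 = -1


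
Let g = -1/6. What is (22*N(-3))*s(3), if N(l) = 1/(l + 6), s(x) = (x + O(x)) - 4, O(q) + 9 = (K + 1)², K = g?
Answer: -3685/54 ≈ -68.241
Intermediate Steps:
g = -⅙ (g = -1*⅙ = -⅙ ≈ -0.16667)
K = -⅙ ≈ -0.16667
O(q) = -299/36 (O(q) = -9 + (-⅙ + 1)² = -9 + (⅚)² = -9 + 25/36 = -299/36)
s(x) = -443/36 + x (s(x) = (x - 299/36) - 4 = (-299/36 + x) - 4 = -443/36 + x)
N(l) = 1/(6 + l)
(22*N(-3))*s(3) = (22/(6 - 3))*(-443/36 + 3) = (22/3)*(-335/36) = -3685/54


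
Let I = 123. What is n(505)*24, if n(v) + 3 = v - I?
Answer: 9096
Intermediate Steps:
n(v) = -126 + v (n(v) = -3 + (v - 1*123) = -3 + (v - 123) = -3 + (-123 + v) = -126 + v)
n(505)*24 = (-126 + 505)*24 = 379*24 = 9096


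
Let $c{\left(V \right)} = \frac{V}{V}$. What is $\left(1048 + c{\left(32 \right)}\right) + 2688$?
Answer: $3737$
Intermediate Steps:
$c{\left(V \right)} = 1$
$\left(1048 + c{\left(32 \right)}\right) + 2688 = \left(1048 + 1\right) + 2688 = 1049 + 2688 = 3737$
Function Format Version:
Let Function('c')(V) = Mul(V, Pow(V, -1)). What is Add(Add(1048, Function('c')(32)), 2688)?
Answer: 3737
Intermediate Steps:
Function('c')(V) = 1
Add(Add(1048, Function('c')(32)), 2688) = Add(Add(1048, 1), 2688) = Add(1049, 2688) = 3737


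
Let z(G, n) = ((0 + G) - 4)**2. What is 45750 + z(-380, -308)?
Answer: 193206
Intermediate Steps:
z(G, n) = (-4 + G)**2 (z(G, n) = (G - 4)**2 = (-4 + G)**2)
45750 + z(-380, -308) = 45750 + (-4 - 380)**2 = 45750 + (-384)**2 = 45750 + 147456 = 193206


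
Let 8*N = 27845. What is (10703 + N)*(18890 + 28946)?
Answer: 1356975771/2 ≈ 6.7849e+8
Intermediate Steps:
N = 27845/8 (N = (1/8)*27845 = 27845/8 ≈ 3480.6)
(10703 + N)*(18890 + 28946) = (10703 + 27845/8)*(18890 + 28946) = (113469/8)*47836 = 1356975771/2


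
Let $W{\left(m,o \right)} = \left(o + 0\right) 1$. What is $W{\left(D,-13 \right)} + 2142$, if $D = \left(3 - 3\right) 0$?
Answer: $2129$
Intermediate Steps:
$D = 0$ ($D = 0 \cdot 0 = 0$)
$W{\left(m,o \right)} = o$ ($W{\left(m,o \right)} = o 1 = o$)
$W{\left(D,-13 \right)} + 2142 = -13 + 2142 = 2129$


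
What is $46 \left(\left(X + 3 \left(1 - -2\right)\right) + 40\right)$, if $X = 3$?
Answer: $2392$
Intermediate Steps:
$46 \left(\left(X + 3 \left(1 - -2\right)\right) + 40\right) = 46 \left(\left(3 + 3 \left(1 - -2\right)\right) + 40\right) = 46 \left(\left(3 + 3 \left(1 + 2\right)\right) + 40\right) = 46 \left(\left(3 + 3 \cdot 3\right) + 40\right) = 46 \left(\left(3 + 9\right) + 40\right) = 46 \left(12 + 40\right) = 46 \cdot 52 = 2392$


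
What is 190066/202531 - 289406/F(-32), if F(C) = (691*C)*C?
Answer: 37936986979/71653847552 ≈ 0.52945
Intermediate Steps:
F(C) = 691*C**2
190066/202531 - 289406/F(-32) = 190066/202531 - 289406/(691*(-32)**2) = 190066*(1/202531) - 289406/(691*1024) = 190066/202531 - 289406/707584 = 190066/202531 - 289406*1/707584 = 190066/202531 - 144703/353792 = 37936986979/71653847552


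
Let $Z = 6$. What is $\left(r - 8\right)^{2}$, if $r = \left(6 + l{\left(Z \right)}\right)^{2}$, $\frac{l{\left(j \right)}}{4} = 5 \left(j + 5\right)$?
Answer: $2607940624$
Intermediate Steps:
$l{\left(j \right)} = 100 + 20 j$ ($l{\left(j \right)} = 4 \cdot 5 \left(j + 5\right) = 4 \cdot 5 \left(5 + j\right) = 4 \left(25 + 5 j\right) = 100 + 20 j$)
$r = 51076$ ($r = \left(6 + \left(100 + 20 \cdot 6\right)\right)^{2} = \left(6 + \left(100 + 120\right)\right)^{2} = \left(6 + 220\right)^{2} = 226^{2} = 51076$)
$\left(r - 8\right)^{2} = \left(51076 - 8\right)^{2} = 51068^{2} = 2607940624$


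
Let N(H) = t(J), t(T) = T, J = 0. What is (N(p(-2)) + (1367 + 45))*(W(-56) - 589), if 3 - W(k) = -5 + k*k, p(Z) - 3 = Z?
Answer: -5248404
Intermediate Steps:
p(Z) = 3 + Z
W(k) = 8 - k² (W(k) = 3 - (-5 + k*k) = 3 - (-5 + k²) = 3 + (5 - k²) = 8 - k²)
N(H) = 0
(N(p(-2)) + (1367 + 45))*(W(-56) - 589) = (0 + (1367 + 45))*((8 - 1*(-56)²) - 589) = (0 + 1412)*((8 - 1*3136) - 589) = 1412*((8 - 3136) - 589) = 1412*(-3128 - 589) = 1412*(-3717) = -5248404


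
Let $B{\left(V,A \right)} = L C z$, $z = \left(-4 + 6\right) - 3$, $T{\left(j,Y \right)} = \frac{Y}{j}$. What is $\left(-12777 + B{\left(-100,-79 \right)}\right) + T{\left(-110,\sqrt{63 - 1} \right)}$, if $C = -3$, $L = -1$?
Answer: $-12780 - \frac{\sqrt{62}}{110} \approx -12780.0$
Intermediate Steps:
$z = -1$ ($z = 2 - 3 = -1$)
$B{\left(V,A \right)} = -3$ ($B{\left(V,A \right)} = \left(-1\right) \left(-3\right) \left(-1\right) = 3 \left(-1\right) = -3$)
$\left(-12777 + B{\left(-100,-79 \right)}\right) + T{\left(-110,\sqrt{63 - 1} \right)} = \left(-12777 - 3\right) + \frac{\sqrt{63 - 1}}{-110} = -12780 + \sqrt{62} \left(- \frac{1}{110}\right) = -12780 - \frac{\sqrt{62}}{110}$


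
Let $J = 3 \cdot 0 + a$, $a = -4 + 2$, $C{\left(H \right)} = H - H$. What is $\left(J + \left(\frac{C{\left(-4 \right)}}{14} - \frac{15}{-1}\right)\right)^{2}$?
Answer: $169$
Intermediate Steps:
$C{\left(H \right)} = 0$
$a = -2$
$J = -2$ ($J = 3 \cdot 0 - 2 = 0 - 2 = -2$)
$\left(J + \left(\frac{C{\left(-4 \right)}}{14} - \frac{15}{-1}\right)\right)^{2} = \left(-2 + \left(\frac{0}{14} - \frac{15}{-1}\right)\right)^{2} = \left(-2 + \left(0 \cdot \frac{1}{14} - -15\right)\right)^{2} = \left(-2 + \left(0 + 15\right)\right)^{2} = \left(-2 + 15\right)^{2} = 13^{2} = 169$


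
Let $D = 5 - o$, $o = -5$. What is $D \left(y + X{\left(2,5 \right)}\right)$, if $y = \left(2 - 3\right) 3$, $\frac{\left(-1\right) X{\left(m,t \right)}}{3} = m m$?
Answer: $-150$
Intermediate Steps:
$X{\left(m,t \right)} = - 3 m^{2}$ ($X{\left(m,t \right)} = - 3 m m = - 3 m^{2}$)
$y = -3$ ($y = \left(-1\right) 3 = -3$)
$D = 10$ ($D = 5 - -5 = 5 + 5 = 10$)
$D \left(y + X{\left(2,5 \right)}\right) = 10 \left(-3 - 3 \cdot 2^{2}\right) = 10 \left(-3 - 12\right) = 10 \left(-15\right) = -150$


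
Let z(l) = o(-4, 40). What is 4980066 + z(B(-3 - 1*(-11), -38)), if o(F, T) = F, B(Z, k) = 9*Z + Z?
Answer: 4980062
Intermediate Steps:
B(Z, k) = 10*Z
z(l) = -4
4980066 + z(B(-3 - 1*(-11), -38)) = 4980066 - 4 = 4980062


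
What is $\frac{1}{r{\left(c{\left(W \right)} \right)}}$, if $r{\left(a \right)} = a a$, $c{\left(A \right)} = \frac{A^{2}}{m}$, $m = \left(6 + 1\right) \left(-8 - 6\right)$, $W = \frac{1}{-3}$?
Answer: $777924$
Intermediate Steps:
$W = - \frac{1}{3} \approx -0.33333$
$m = -98$ ($m = 7 \left(-14\right) = -98$)
$c{\left(A \right)} = - \frac{A^{2}}{98}$ ($c{\left(A \right)} = \frac{A^{2}}{-98} = A^{2} \left(- \frac{1}{98}\right) = - \frac{A^{2}}{98}$)
$r{\left(a \right)} = a^{2}$
$\frac{1}{r{\left(c{\left(W \right)} \right)}} = \frac{1}{\left(- \frac{\left(- \frac{1}{3}\right)^{2}}{98}\right)^{2}} = \frac{1}{\left(\left(- \frac{1}{98}\right) \frac{1}{9}\right)^{2}} = \frac{1}{\left(- \frac{1}{882}\right)^{2}} = \frac{1}{\frac{1}{777924}} = 777924$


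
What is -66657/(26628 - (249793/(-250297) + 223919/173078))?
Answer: -962547169664354/384512074517053 ≈ -2.5033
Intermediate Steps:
-66657/(26628 - (249793/(-250297) + 223919/173078)) = -66657/(26628 - (249793*(-1/250297) + 223919*(1/173078))) = -66657/(26628 - (-249793/250297 + 223919/173078)) = -66657/(26628 - 1*12812581089/43320904166) = -66657/(26628 - 12812581089/43320904166) = -66657/1153536223551159/43320904166 = -66657*43320904166/1153536223551159 = -962547169664354/384512074517053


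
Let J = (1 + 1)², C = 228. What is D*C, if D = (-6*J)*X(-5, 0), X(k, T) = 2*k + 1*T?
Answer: 54720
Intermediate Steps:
J = 4 (J = 2² = 4)
X(k, T) = T + 2*k (X(k, T) = 2*k + T = T + 2*k)
D = 240 (D = (-6*4)*(0 + 2*(-5)) = -24*(0 - 10) = -24*(-10) = 240)
D*C = 240*228 = 54720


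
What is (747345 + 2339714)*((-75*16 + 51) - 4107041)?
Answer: -12682224913210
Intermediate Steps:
(747345 + 2339714)*((-75*16 + 51) - 4107041) = 3087059*((-1200 + 51) - 4107041) = 3087059*(-1149 - 4107041) = 3087059*(-4108190) = -12682224913210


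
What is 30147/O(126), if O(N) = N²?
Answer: 10049/5292 ≈ 1.8989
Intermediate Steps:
30147/O(126) = 30147/(126²) = 30147/15876 = 30147*(1/15876) = 10049/5292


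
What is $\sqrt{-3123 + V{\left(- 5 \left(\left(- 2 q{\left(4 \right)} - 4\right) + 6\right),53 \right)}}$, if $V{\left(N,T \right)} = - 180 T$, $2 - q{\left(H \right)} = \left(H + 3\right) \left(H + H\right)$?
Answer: $3 i \sqrt{1407} \approx 112.53 i$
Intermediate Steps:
$q{\left(H \right)} = 2 - 2 H \left(3 + H\right)$ ($q{\left(H \right)} = 2 - \left(H + 3\right) \left(H + H\right) = 2 - \left(3 + H\right) 2 H = 2 - 2 H \left(3 + H\right)$)
$\sqrt{-3123 + V{\left(- 5 \left(\left(- 2 q{\left(4 \right)} - 4\right) + 6\right),53 \right)}} = \sqrt{-3123 - 9540} = \sqrt{-12663} = 3 i \sqrt{1407}$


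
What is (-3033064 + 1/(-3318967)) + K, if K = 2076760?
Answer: -3173941417969/3318967 ≈ -9.5630e+5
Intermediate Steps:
(-3033064 + 1/(-3318967)) + K = (-3033064 + 1/(-3318967)) + 2076760 = (-3033064 - 1/3318967) + 2076760 = -10066639324889/3318967 + 2076760 = -3173941417969/3318967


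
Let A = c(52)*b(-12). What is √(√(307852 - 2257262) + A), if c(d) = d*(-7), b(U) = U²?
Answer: √(-52416 + I*√1949410) ≈ 3.049 + 228.97*I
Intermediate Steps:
c(d) = -7*d
A = -52416 (A = -7*52*(-12)² = -364*144 = -52416)
√(√(307852 - 2257262) + A) = √(√(307852 - 2257262) - 52416) = √(√(-1949410) - 52416) = √(I*√1949410 - 52416) = √(-52416 + I*√1949410)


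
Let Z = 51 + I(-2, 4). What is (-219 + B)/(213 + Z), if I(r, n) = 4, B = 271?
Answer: 13/67 ≈ 0.19403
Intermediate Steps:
Z = 55 (Z = 51 + 4 = 55)
(-219 + B)/(213 + Z) = (-219 + 271)/(213 + 55) = 52/268 = 52*(1/268) = 13/67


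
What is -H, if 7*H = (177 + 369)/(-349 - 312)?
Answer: 78/661 ≈ 0.11800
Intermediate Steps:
H = -78/661 (H = ((177 + 369)/(-349 - 312))/7 = (546/(-661))/7 = (-1/661*546)/7 = (⅐)*(-546/661) = -78/661 ≈ -0.11800)
-H = -1*(-78/661) = 78/661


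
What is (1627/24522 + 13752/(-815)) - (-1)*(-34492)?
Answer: -689673352099/19985430 ≈ -34509.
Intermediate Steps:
(1627/24522 + 13752/(-815)) - (-1)*(-34492) = (1627*(1/24522) + 13752*(-1/815)) - 1*34492 = (1627/24522 - 13752/815) - 34492 = -335900539/19985430 - 34492 = -689673352099/19985430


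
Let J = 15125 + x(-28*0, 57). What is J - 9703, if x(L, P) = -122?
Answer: 5300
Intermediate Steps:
J = 15003 (J = 15125 - 122 = 15003)
J - 9703 = 15003 - 9703 = 5300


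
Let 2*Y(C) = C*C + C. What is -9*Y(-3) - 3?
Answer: -30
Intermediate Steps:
Y(C) = C/2 + C²/2 (Y(C) = (C*C + C)/2 = (C² + C)/2 = (C + C²)/2 = C/2 + C²/2)
-9*Y(-3) - 3 = -9*(-3)*(1 - 3)/2 - 3 = -9*(-3)*(-2)/2 - 3 = -9*3 - 3 = -27 - 3 = -30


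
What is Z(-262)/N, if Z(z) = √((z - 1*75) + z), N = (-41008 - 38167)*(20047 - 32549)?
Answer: I*√599/989845850 ≈ 2.4726e-8*I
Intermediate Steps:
N = 989845850 (N = -79175*(-12502) = 989845850)
Z(z) = √(-75 + 2*z) (Z(z) = √((z - 75) + z) = √((-75 + z) + z) = √(-75 + 2*z))
Z(-262)/N = √(-75 + 2*(-262))/989845850 = √(-75 - 524)*(1/989845850) = √(-599)*(1/989845850) = (I*√599)*(1/989845850) = I*√599/989845850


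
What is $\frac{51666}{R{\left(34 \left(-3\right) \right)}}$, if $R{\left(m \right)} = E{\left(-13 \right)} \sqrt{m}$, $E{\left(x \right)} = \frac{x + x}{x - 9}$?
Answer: $- \frac{94721 i \sqrt{102}}{221} \approx - 4328.7 i$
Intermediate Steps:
$E{\left(x \right)} = \frac{2 x}{-9 + x}$
$R{\left(m \right)} = \frac{13 \sqrt{m}}{11}$ ($R{\left(m \right)} = 2 \left(-13\right) \frac{1}{-9 - 13} \sqrt{m} = 2 \left(-13\right) \frac{1}{-22} \sqrt{m} = 2 \left(-13\right) \left(- \frac{1}{22}\right) \sqrt{m} = \frac{13 \sqrt{m}}{11}$)
$\frac{51666}{R{\left(34 \left(-3\right) \right)}} = \frac{51666}{\frac{13}{11} \sqrt{34 \left(-3\right)}} = \frac{51666}{\frac{13}{11} \sqrt{-102}} = \frac{51666}{\frac{13}{11} i \sqrt{102}} = 51666 \left(- \frac{11 i \sqrt{102}}{1326}\right) = - \frac{94721 i \sqrt{102}}{221}$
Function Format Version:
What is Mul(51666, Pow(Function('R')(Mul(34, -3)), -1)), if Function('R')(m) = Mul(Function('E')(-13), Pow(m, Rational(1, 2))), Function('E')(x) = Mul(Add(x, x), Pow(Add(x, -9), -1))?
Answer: Mul(Rational(-94721, 221), I, Pow(102, Rational(1, 2))) ≈ Mul(-4328.7, I)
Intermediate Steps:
Function('E')(x) = Mul(2, x, Pow(Add(-9, x), -1)) (Function('E')(x) = Mul(Mul(2, x), Pow(Add(-9, x), -1)) = Mul(2, x, Pow(Add(-9, x), -1)))
Function('R')(m) = Mul(Rational(13, 11), Pow(m, Rational(1, 2))) (Function('R')(m) = Mul(Mul(2, -13, Pow(Add(-9, -13), -1)), Pow(m, Rational(1, 2))) = Mul(Mul(2, -13, Pow(-22, -1)), Pow(m, Rational(1, 2))) = Mul(Mul(2, -13, Rational(-1, 22)), Pow(m, Rational(1, 2))) = Mul(Rational(13, 11), Pow(m, Rational(1, 2))))
Mul(51666, Pow(Function('R')(Mul(34, -3)), -1)) = Mul(51666, Pow(Mul(Rational(13, 11), Pow(Mul(34, -3), Rational(1, 2))), -1)) = Mul(51666, Pow(Mul(Rational(13, 11), Pow(-102, Rational(1, 2))), -1)) = Mul(51666, Pow(Mul(Rational(13, 11), Mul(I, Pow(102, Rational(1, 2)))), -1)) = Mul(51666, Pow(Mul(Rational(13, 11), I, Pow(102, Rational(1, 2))), -1)) = Mul(51666, Mul(Rational(-11, 1326), I, Pow(102, Rational(1, 2)))) = Mul(Rational(-94721, 221), I, Pow(102, Rational(1, 2)))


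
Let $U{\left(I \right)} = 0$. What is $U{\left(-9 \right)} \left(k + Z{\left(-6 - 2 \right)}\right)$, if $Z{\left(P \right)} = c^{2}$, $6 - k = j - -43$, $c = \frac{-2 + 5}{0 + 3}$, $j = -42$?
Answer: $0$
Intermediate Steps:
$c = 1$ ($c = \frac{3}{3} = 3 \cdot \frac{1}{3} = 1$)
$k = 5$ ($k = 6 - \left(-42 - -43\right) = 6 - \left(-42 + 43\right) = 6 - 1 = 5$)
$Z{\left(P \right)} = 1$ ($Z{\left(P \right)} = 1^{2} = 1$)
$U{\left(-9 \right)} \left(k + Z{\left(-6 - 2 \right)}\right) = 0 \left(5 + 1\right) = 0 \cdot 6 = 0$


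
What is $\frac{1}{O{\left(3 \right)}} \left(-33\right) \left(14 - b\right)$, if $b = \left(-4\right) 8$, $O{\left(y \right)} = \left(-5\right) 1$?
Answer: $\frac{1518}{5} \approx 303.6$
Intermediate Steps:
$O{\left(y \right)} = -5$
$b = -32$
$\frac{1}{O{\left(3 \right)}} \left(-33\right) \left(14 - b\right) = \frac{1}{-5} \left(-33\right) \left(14 - -32\right) = \left(- \frac{1}{5}\right) \left(-33\right) \left(14 + 32\right) = \frac{33}{5} \cdot 46 = \frac{1518}{5}$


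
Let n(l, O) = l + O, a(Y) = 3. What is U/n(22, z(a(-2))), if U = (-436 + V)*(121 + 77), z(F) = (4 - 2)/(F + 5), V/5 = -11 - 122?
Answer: -871992/89 ≈ -9797.7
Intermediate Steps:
V = -665 (V = 5*(-11 - 122) = 5*(-133) = -665)
z(F) = 2/(5 + F)
n(l, O) = O + l
U = -217998 (U = (-436 - 665)*(121 + 77) = -1101*198 = -217998)
U/n(22, z(a(-2))) = -217998/(2/(5 + 3) + 22) = -217998/(2/8 + 22) = -217998/(2*(⅛) + 22) = -217998/(¼ + 22) = -217998/89/4 = -217998*4/89 = -871992/89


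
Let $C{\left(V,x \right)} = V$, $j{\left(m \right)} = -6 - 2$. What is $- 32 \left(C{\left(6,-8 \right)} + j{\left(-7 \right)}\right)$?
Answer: $64$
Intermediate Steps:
$j{\left(m \right)} = -8$ ($j{\left(m \right)} = -6 - 2 = -8$)
$- 32 \left(C{\left(6,-8 \right)} + j{\left(-7 \right)}\right) = - 32 \left(6 - 8\right) = \left(-32\right) \left(-2\right) = 64$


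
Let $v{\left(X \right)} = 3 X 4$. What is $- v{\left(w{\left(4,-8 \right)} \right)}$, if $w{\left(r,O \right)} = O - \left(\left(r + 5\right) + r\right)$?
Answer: $252$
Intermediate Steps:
$w{\left(r,O \right)} = -5 + O - 2 r$ ($w{\left(r,O \right)} = O - \left(\left(5 + r\right) + r\right) = O - \left(5 + 2 r\right) = -5 + O - 2 r$)
$v{\left(X \right)} = 12 X$
$- v{\left(w{\left(4,-8 \right)} \right)} = - 12 \left(-5 - 8 - 8\right) = - 12 \left(-21\right) = \left(-1\right) \left(-252\right) = 252$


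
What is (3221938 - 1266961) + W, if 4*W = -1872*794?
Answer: 1583385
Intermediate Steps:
W = -371592 (W = (-1872*794)/4 = (¼)*(-1486368) = -371592)
(3221938 - 1266961) + W = (3221938 - 1266961) - 371592 = 1954977 - 371592 = 1583385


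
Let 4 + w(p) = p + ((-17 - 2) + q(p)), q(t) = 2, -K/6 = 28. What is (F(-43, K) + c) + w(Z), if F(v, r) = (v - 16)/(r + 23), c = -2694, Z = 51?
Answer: -386221/145 ≈ -2663.6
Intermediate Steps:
K = -168 (K = -6*28 = -168)
w(p) = -21 + p (w(p) = -4 + (p + ((-17 - 2) + 2)) = -4 + (p + (-19 + 2)) = -4 + (p - 17) = -4 + (-17 + p) = -21 + p)
F(v, r) = (-16 + v)/(23 + r)
(F(-43, K) + c) + w(Z) = ((-16 - 43)/(23 - 168) - 2694) + (-21 + 51) = (-59/(-145) - 2694) + 30 = (-1/145*(-59) - 2694) + 30 = (59/145 - 2694) + 30 = -390571/145 + 30 = -386221/145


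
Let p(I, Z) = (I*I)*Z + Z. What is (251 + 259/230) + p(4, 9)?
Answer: 93179/230 ≈ 405.13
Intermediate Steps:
p(I, Z) = Z + Z*I² (p(I, Z) = I²*Z + Z = Z*I² + Z = Z + Z*I²)
(251 + 259/230) + p(4, 9) = (251 + 259/230) + 9*(1 + 4²) = (251 + 259*(1/230)) + 9*(1 + 16) = (251 + 259/230) + 9*17 = 57989/230 + 153 = 93179/230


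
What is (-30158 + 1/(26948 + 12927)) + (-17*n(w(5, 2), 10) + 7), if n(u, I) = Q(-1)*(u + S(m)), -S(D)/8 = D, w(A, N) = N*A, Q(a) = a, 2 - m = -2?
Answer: -1217184374/39875 ≈ -30525.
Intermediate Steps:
m = 4 (m = 2 - 1*(-2) = 2 + 2 = 4)
w(A, N) = A*N
S(D) = -8*D
n(u, I) = 32 - u (n(u, I) = -(u - 8*4) = -(u - 32) = -(-32 + u) = 32 - u)
(-30158 + 1/(26948 + 12927)) + (-17*n(w(5, 2), 10) + 7) = (-30158 + 1/(26948 + 12927)) + (-17*(32 - 5*2) + 7) = (-30158 + 1/39875) + (-17*(32 - 1*10) + 7) = (-30158 + 1/39875) + (-17*(32 - 10) + 7) = -1202550249/39875 + (-17*22 + 7) = -1202550249/39875 + (-374 + 7) = -1202550249/39875 - 367 = -1217184374/39875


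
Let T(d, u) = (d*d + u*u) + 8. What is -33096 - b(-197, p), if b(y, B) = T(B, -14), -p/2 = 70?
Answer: -52900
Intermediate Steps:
p = -140 (p = -2*70 = -140)
T(d, u) = 8 + d² + u² (T(d, u) = (d² + u²) + 8 = 8 + d² + u²)
b(y, B) = 204 + B² (b(y, B) = 8 + B² + (-14)² = 8 + B² + 196 = 204 + B²)
-33096 - b(-197, p) = -33096 - (204 + (-140)²) = -33096 - (204 + 19600) = -33096 - 1*19804 = -33096 - 19804 = -52900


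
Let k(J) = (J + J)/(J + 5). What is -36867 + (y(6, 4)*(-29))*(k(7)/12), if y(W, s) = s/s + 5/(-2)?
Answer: -1769413/48 ≈ -36863.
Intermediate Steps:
k(J) = 2*J/(5 + J) (k(J) = (2*J)/(5 + J) = 2*J/(5 + J))
y(W, s) = -3/2 (y(W, s) = 1 + 5*(-½) = 1 - 5/2 = -3/2)
-36867 + (y(6, 4)*(-29))*(k(7)/12) = -36867 + (-3/2*(-29))*((2*7/(5 + 7))/12) = -36867 + 87*((2*7/12)*(1/12))/2 = -36867 + 87*((2*7*(1/12))*(1/12))/2 = -36867 + 87*((7/6)*(1/12))/2 = -36867 + (87/2)*(7/72) = -36867 + 203/48 = -1769413/48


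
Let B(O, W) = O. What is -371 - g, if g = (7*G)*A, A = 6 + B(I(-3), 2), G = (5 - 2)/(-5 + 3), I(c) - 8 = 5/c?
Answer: -483/2 ≈ -241.50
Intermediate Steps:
I(c) = 8 + 5/c
G = -3/2 (G = 3/(-2) = 3*(-1/2) = -3/2 ≈ -1.5000)
A = 37/3 (A = 6 + (8 + 5/(-3)) = 6 + (8 + 5*(-1/3)) = 6 + (8 - 5/3) = 6 + 19/3 = 37/3 ≈ 12.333)
g = -259/2 (g = (7*(-3/2))*(37/3) = -21/2*37/3 = -259/2 ≈ -129.50)
-371 - g = -371 - 1*(-259/2) = -371 + 259/2 = -483/2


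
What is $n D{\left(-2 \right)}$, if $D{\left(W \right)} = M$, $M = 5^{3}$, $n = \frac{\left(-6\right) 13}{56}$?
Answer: $- \frac{4875}{28} \approx -174.11$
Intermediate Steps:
$n = - \frac{39}{28}$ ($n = \left(-78\right) \frac{1}{56} = - \frac{39}{28} \approx -1.3929$)
$M = 125$
$D{\left(W \right)} = 125$
$n D{\left(-2 \right)} = \left(- \frac{39}{28}\right) 125 = - \frac{4875}{28}$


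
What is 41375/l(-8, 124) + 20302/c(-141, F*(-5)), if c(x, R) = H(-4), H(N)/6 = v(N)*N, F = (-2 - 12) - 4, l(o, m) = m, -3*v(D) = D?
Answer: -149181/496 ≈ -300.77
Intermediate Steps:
v(D) = -D/3
F = -18 (F = -14 - 4 = -18)
H(N) = -2*N**2 (H(N) = 6*((-N/3)*N) = 6*(-N**2/3) = -2*N**2)
c(x, R) = -32 (c(x, R) = -2*(-4)**2 = -2*16 = -32)
41375/l(-8, 124) + 20302/c(-141, F*(-5)) = 41375/124 + 20302/(-32) = 41375*(1/124) + 20302*(-1/32) = 41375/124 - 10151/16 = -149181/496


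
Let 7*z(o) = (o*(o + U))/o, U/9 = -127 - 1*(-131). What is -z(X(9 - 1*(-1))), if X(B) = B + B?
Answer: -8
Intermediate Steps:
U = 36 (U = 9*(-127 - 1*(-131)) = 9*(-127 + 131) = 9*4 = 36)
X(B) = 2*B
z(o) = 36/7 + o/7 (z(o) = ((o*(o + 36))/o)/7 = ((o*(36 + o))/o)/7 = (36 + o)/7 = 36/7 + o/7)
-z(X(9 - 1*(-1))) = -(36/7 + (2*(9 - 1*(-1)))/7) = -(36/7 + (2*(9 + 1))/7) = -(36/7 + (2*10)/7) = -(36/7 + (1/7)*20) = -(36/7 + 20/7) = -1*8 = -8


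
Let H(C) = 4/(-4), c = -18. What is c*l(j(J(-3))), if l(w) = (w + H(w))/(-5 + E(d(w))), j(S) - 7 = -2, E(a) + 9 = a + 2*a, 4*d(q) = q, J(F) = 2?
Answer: 288/41 ≈ 7.0244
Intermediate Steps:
d(q) = q/4
E(a) = -9 + 3*a (E(a) = -9 + (a + 2*a) = -9 + 3*a)
j(S) = 5 (j(S) = 7 - 2 = 5)
H(C) = -1 (H(C) = 4*(-¼) = -1)
l(w) = (-1 + w)/(-14 + 3*w/4) (l(w) = (w - 1)/(-5 + (-9 + 3*(w/4))) = (-1 + w)/(-5 + (-9 + 3*w/4)) = (-1 + w)/(-14 + 3*w/4))
c*l(j(J(-3))) = -72*(-1 + 5)/(-56 + 3*5) = -72*4/(-56 + 15) = -72*4/(-41) = -72*(-1)*4/41 = -18*(-16/41) = 288/41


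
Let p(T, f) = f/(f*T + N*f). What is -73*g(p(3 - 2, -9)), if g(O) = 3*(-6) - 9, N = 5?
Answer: 1971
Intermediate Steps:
p(T, f) = f/(5*f + T*f) (p(T, f) = f/(f*T + 5*f) = f/(T*f + 5*f) = f/(5*f + T*f))
g(O) = -27 (g(O) = -18 - 9 = -27)
-73*g(p(3 - 2, -9)) = -73*(-27) = 1971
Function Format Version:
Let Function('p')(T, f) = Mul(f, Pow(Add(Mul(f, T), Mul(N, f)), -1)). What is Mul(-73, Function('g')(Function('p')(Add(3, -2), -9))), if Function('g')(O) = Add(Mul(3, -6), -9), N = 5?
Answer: 1971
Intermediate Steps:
Function('p')(T, f) = Mul(f, Pow(Add(Mul(5, f), Mul(T, f)), -1)) (Function('p')(T, f) = Mul(f, Pow(Add(Mul(f, T), Mul(5, f)), -1)) = Mul(f, Pow(Add(Mul(T, f), Mul(5, f)), -1)) = Mul(f, Pow(Add(Mul(5, f), Mul(T, f)), -1)))
Function('g')(O) = -27 (Function('g')(O) = Add(-18, -9) = -27)
Mul(-73, Function('g')(Function('p')(Add(3, -2), -9))) = Mul(-73, -27) = 1971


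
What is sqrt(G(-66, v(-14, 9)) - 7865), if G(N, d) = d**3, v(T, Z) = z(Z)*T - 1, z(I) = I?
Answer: 6*I*sqrt(57118) ≈ 1434.0*I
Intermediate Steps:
v(T, Z) = -1 + T*Z (v(T, Z) = Z*T - 1 = T*Z - 1 = -1 + T*Z)
sqrt(G(-66, v(-14, 9)) - 7865) = sqrt((-1 - 14*9)**3 - 7865) = sqrt((-1 - 126)**3 - 7865) = sqrt((-127)**3 - 7865) = sqrt(-2048383 - 7865) = sqrt(-2056248) = 6*I*sqrt(57118)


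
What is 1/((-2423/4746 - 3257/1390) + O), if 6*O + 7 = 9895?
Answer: 1649235/2713232857 ≈ 0.00060785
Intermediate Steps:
O = 1648 (O = -7/6 + (1/6)*9895 = -7/6 + 9895/6 = 1648)
1/((-2423/4746 - 3257/1390) + O) = 1/((-2423/4746 - 3257/1390) + 1648) = 1/(-4706423/1649235 + 1648) = 1/(2713232857/1649235) = 1649235/2713232857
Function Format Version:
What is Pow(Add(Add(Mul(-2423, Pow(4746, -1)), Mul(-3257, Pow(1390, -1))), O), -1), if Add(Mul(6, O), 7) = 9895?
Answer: Rational(1649235, 2713232857) ≈ 0.00060785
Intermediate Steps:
O = 1648 (O = Add(Rational(-7, 6), Mul(Rational(1, 6), 9895)) = Add(Rational(-7, 6), Rational(9895, 6)) = 1648)
Pow(Add(Add(Mul(-2423, Pow(4746, -1)), Mul(-3257, Pow(1390, -1))), O), -1) = Pow(Add(Add(Mul(-2423, Pow(4746, -1)), Mul(-3257, Pow(1390, -1))), 1648), -1) = Pow(Add(Add(Mul(-2423, Rational(1, 4746)), Mul(-3257, Rational(1, 1390))), 1648), -1) = Pow(Add(Add(Rational(-2423, 4746), Rational(-3257, 1390)), 1648), -1) = Pow(Add(Rational(-4706423, 1649235), 1648), -1) = Pow(Rational(2713232857, 1649235), -1) = Rational(1649235, 2713232857)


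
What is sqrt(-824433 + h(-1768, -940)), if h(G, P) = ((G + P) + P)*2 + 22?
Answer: I*sqrt(831707) ≈ 911.98*I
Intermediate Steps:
h(G, P) = 22 + 2*G + 4*P (h(G, P) = (G + 2*P)*2 + 22 = (2*G + 4*P) + 22 = 22 + 2*G + 4*P)
sqrt(-824433 + h(-1768, -940)) = sqrt(-824433 + (22 + 2*(-1768) + 4*(-940))) = sqrt(-824433 + (22 - 3536 - 3760)) = sqrt(-824433 - 7274) = sqrt(-831707) = I*sqrt(831707)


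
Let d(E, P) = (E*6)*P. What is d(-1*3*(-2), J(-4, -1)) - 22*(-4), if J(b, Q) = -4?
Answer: -56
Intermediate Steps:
d(E, P) = 6*E*P (d(E, P) = (6*E)*P = 6*E*P)
d(-1*3*(-2), J(-4, -1)) - 22*(-4) = 6*(-1*3*(-2))*(-4) - 22*(-4) = 6*(-3*(-2))*(-4) + 88 = 6*6*(-4) + 88 = -144 + 88 = -56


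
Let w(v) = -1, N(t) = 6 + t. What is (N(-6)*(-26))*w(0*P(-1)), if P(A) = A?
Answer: 0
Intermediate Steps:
(N(-6)*(-26))*w(0*P(-1)) = ((6 - 6)*(-26))*(-1) = (0*(-26))*(-1) = 0*(-1) = 0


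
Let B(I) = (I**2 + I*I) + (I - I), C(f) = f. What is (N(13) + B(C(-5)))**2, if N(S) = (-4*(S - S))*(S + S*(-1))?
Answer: 2500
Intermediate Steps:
B(I) = 2*I**2 (B(I) = (I**2 + I**2) + 0 = 2*I**2 + 0 = 2*I**2)
N(S) = 0 (N(S) = (-4*0)*(S - S) = 0*0 = 0)
(N(13) + B(C(-5)))**2 = (0 + 2*(-5)**2)**2 = (0 + 2*25)**2 = (0 + 50)**2 = 50**2 = 2500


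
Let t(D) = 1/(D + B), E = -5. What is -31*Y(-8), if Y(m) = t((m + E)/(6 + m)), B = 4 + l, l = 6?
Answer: -62/33 ≈ -1.8788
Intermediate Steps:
B = 10 (B = 4 + 6 = 10)
t(D) = 1/(10 + D) (t(D) = 1/(D + 10) = 1/(10 + D))
Y(m) = 1/(10 + (-5 + m)/(6 + m)) (Y(m) = 1/(10 + (m - 5)/(6 + m)) = 1/(10 + (-5 + m)/(6 + m)))
-31*Y(-8) = -31*(6 - 8)/(11*(5 - 8)) = -31*(-2)/(11*(-3)) = -31*(-1)*(-2)/(11*3) = -31*2/33 = -62/33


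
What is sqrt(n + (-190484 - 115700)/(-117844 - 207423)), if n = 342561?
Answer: sqrt(36242581098932257)/325267 ≈ 585.29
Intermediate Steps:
sqrt(n + (-190484 - 115700)/(-117844 - 207423)) = sqrt(342561 + (-190484 - 115700)/(-117844 - 207423)) = sqrt(342561 - 306184/(-325267)) = sqrt(342561 - 306184*(-1/325267)) = sqrt(342561 + 306184/325267) = sqrt(111424094971/325267) = sqrt(36242581098932257)/325267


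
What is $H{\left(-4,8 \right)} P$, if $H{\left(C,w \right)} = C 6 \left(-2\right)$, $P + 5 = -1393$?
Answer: $-67104$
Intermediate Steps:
$P = -1398$ ($P = -5 - 1393 = -1398$)
$H{\left(C,w \right)} = - 12 C$ ($H{\left(C,w \right)} = 6 C \left(-2\right) = - 12 C$)
$H{\left(-4,8 \right)} P = \left(-12\right) \left(-4\right) \left(-1398\right) = 48 \left(-1398\right) = -67104$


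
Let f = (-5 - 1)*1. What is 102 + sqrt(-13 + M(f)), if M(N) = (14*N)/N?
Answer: 103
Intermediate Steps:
f = -6 (f = -6*1 = -6)
M(N) = 14
102 + sqrt(-13 + M(f)) = 102 + sqrt(-13 + 14) = 102 + sqrt(1) = 102 + 1 = 103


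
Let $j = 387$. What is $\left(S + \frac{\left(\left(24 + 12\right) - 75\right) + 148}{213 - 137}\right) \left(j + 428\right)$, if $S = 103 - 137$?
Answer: $- \frac{2017125}{76} \approx -26541.0$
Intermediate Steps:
$S = -34$ ($S = 103 - 137 = -34$)
$\left(S + \frac{\left(\left(24 + 12\right) - 75\right) + 148}{213 - 137}\right) \left(j + 428\right) = \left(-34 + \frac{\left(\left(24 + 12\right) - 75\right) + 148}{213 - 137}\right) \left(387 + 428\right) = \left(-34 + \frac{\left(36 - 75\right) + 148}{76}\right) 815 = \left(-34 + \left(-39 + 148\right) \frac{1}{76}\right) 815 = \left(-34 + 109 \cdot \frac{1}{76}\right) 815 = \left(-34 + \frac{109}{76}\right) 815 = \left(- \frac{2475}{76}\right) 815 = - \frac{2017125}{76}$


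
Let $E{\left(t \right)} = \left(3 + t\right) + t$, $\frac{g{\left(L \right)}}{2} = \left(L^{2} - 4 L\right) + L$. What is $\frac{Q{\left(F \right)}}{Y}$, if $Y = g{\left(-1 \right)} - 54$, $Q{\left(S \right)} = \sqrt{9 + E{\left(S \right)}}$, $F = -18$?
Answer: $- \frac{i \sqrt{6}}{23} \approx - 0.1065 i$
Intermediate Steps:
$g{\left(L \right)} = - 6 L + 2 L^{2}$ ($g{\left(L \right)} = 2 \left(\left(L^{2} - 4 L\right) + L\right) = 2 \left(L^{2} - 3 L\right) = - 6 L + 2 L^{2}$)
$E{\left(t \right)} = 3 + 2 t$
$Q{\left(S \right)} = \sqrt{12 + 2 S}$ ($Q{\left(S \right)} = \sqrt{9 + \left(3 + 2 S\right)} = \sqrt{12 + 2 S}$)
$Y = -46$ ($Y = 2 \left(-1\right) \left(-3 - 1\right) - 54 = 2 \left(-1\right) \left(-4\right) - 54 = 8 - 54 = -46$)
$\frac{Q{\left(F \right)}}{Y} = \frac{\sqrt{12 + 2 \left(-18\right)}}{-46} = \sqrt{12 - 36} \left(- \frac{1}{46}\right) = \sqrt{-24} \left(- \frac{1}{46}\right) = 2 i \sqrt{6} \left(- \frac{1}{46}\right) = - \frac{i \sqrt{6}}{23}$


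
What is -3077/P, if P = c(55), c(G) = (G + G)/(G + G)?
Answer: -3077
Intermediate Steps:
c(G) = 1 (c(G) = (2*G)/((2*G)) = (2*G)*(1/(2*G)) = 1)
P = 1
-3077/P = -3077/1 = -3077*1 = -3077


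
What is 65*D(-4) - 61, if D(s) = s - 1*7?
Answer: -776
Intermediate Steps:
D(s) = -7 + s (D(s) = s - 7 = -7 + s)
65*D(-4) - 61 = 65*(-7 - 4) - 61 = 65*(-11) - 61 = -715 - 61 = -776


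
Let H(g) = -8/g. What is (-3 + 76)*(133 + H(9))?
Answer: 86797/9 ≈ 9644.1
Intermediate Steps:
(-3 + 76)*(133 + H(9)) = (-3 + 76)*(133 - 8/9) = 73*(133 - 8*⅑) = 73*(133 - 8/9) = 73*(1189/9) = 86797/9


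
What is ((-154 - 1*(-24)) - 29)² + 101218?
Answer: 126499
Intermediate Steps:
((-154 - 1*(-24)) - 29)² + 101218 = ((-154 + 24) - 29)² + 101218 = (-130 - 29)² + 101218 = (-159)² + 101218 = 25281 + 101218 = 126499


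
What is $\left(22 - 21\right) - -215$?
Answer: $216$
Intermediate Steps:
$\left(22 - 21\right) - -215 = 1 + 215 = 216$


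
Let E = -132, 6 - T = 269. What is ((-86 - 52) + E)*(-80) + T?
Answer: 21337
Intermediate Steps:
T = -263 (T = 6 - 1*269 = 6 - 269 = -263)
((-86 - 52) + E)*(-80) + T = ((-86 - 52) - 132)*(-80) - 263 = (-138 - 132)*(-80) - 263 = -270*(-80) - 263 = 21600 - 263 = 21337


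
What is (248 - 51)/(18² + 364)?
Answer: 197/688 ≈ 0.28634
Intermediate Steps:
(248 - 51)/(18² + 364) = 197/(324 + 364) = 197/688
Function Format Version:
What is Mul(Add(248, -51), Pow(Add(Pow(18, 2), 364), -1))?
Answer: Rational(197, 688) ≈ 0.28634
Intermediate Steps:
Mul(Add(248, -51), Pow(Add(Pow(18, 2), 364), -1)) = Mul(197, Pow(Add(324, 364), -1)) = Mul(197, Pow(688, -1)) = Mul(197, Rational(1, 688)) = Rational(197, 688)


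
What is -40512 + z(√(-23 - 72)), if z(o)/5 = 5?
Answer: -40487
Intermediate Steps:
z(o) = 25 (z(o) = 5*5 = 25)
-40512 + z(√(-23 - 72)) = -40512 + 25 = -40487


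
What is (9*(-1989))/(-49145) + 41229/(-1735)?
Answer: -399028194/17053315 ≈ -23.399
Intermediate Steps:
(9*(-1989))/(-49145) + 41229/(-1735) = -17901*(-1/49145) + 41229*(-1/1735) = 17901/49145 - 41229/1735 = -399028194/17053315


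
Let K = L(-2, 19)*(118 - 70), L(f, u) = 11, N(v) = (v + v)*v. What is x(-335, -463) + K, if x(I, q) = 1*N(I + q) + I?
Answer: 1273801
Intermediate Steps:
N(v) = 2*v**2 (N(v) = (2*v)*v = 2*v**2)
x(I, q) = I + 2*(I + q)**2 (x(I, q) = 1*(2*(I + q)**2) + I = 2*(I + q)**2 + I = I + 2*(I + q)**2)
K = 528 (K = 11*(118 - 70) = 11*48 = 528)
x(-335, -463) + K = (-335 + 2*(-335 - 463)**2) + 528 = (-335 + 2*(-798)**2) + 528 = (-335 + 2*636804) + 528 = (-335 + 1273608) + 528 = 1273273 + 528 = 1273801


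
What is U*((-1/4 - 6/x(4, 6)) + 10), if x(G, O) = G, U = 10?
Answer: 165/2 ≈ 82.500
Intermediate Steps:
U*((-1/4 - 6/x(4, 6)) + 10) = 10*((-1/4 - 6/4) + 10) = 10*((-1*¼ - 6*¼) + 10) = 10*((-¼ - 3/2) + 10) = 10*(-7/4 + 10) = 10*(33/4) = 165/2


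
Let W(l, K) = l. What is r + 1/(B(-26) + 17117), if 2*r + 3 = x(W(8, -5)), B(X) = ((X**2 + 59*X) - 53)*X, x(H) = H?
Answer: 204017/81606 ≈ 2.5000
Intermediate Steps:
B(X) = X*(-53 + X**2 + 59*X) (B(X) = (-53 + X**2 + 59*X)*X = X*(-53 + X**2 + 59*X))
r = 5/2 (r = -3/2 + (1/2)*8 = -3/2 + 4 = 5/2 ≈ 2.5000)
r + 1/(B(-26) + 17117) = 5/2 + 1/(-26*(-53 + (-26)**2 + 59*(-26)) + 17117) = 5/2 + 1/(-26*(-53 + 676 - 1534) + 17117) = 5/2 + 1/(-26*(-911) + 17117) = 5/2 + 1/(23686 + 17117) = 5/2 + 1/40803 = 204017/81606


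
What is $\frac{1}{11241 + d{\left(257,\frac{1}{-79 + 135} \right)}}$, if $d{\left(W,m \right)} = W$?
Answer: $\frac{1}{11498} \approx 8.6972 \cdot 10^{-5}$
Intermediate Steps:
$\frac{1}{11241 + d{\left(257,\frac{1}{-79 + 135} \right)}} = \frac{1}{11241 + 257} = \frac{1}{11498}$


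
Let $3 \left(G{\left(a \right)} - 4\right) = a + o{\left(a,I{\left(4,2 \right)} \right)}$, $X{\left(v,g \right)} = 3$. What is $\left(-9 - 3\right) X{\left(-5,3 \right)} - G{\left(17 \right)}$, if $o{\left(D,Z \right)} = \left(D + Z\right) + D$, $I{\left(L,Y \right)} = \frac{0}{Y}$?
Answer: $-57$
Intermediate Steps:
$I{\left(L,Y \right)} = 0$
$o{\left(D,Z \right)} = Z + 2 D$
$G{\left(a \right)} = 4 + a$ ($G{\left(a \right)} = 4 + \frac{a + \left(0 + 2 a\right)}{3} = 4 + \frac{a + 2 a}{3} = 4 + \frac{3 a}{3} = 4 + a$)
$\left(-9 - 3\right) X{\left(-5,3 \right)} - G{\left(17 \right)} = \left(-9 - 3\right) 3 - \left(4 + 17\right) = \left(-12\right) 3 - 21 = -36 - 21 = -57$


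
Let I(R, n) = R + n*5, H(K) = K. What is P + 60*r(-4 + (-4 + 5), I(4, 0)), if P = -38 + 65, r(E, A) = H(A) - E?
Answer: 447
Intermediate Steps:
I(R, n) = R + 5*n
r(E, A) = A - E
P = 27
P + 60*r(-4 + (-4 + 5), I(4, 0)) = 27 + 60*((4 + 5*0) - (-4 + (-4 + 5))) = 27 + 60*((4 + 0) - (-4 + 1)) = 27 + 60*(4 - 1*(-3)) = 27 + 60*(4 + 3) = 27 + 60*7 = 27 + 420 = 447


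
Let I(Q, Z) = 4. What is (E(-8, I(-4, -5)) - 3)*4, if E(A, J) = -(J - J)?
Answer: -12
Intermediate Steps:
E(A, J) = 0 (E(A, J) = -1*0 = 0)
(E(-8, I(-4, -5)) - 3)*4 = (0 - 3)*4 = -3*4 = -12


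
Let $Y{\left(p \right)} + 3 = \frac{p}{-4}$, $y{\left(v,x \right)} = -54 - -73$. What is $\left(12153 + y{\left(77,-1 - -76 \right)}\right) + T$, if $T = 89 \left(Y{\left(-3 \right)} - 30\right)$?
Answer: $\frac{37207}{4} \approx 9301.8$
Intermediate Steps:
$y{\left(v,x \right)} = 19$ ($y{\left(v,x \right)} = -54 + 73 = 19$)
$Y{\left(p \right)} = -3 - \frac{p}{4}$ ($Y{\left(p \right)} = -3 + \frac{p}{-4} = -3 + p \left(- \frac{1}{4}\right) = -3 - \frac{p}{4}$)
$T = - \frac{11481}{4}$ ($T = 89 \left(\left(-3 - - \frac{3}{4}\right) - 30\right) = 89 \left(\left(-3 + \frac{3}{4}\right) - 30\right) = 89 \left(- \frac{9}{4} - 30\right) = 89 \left(- \frac{129}{4}\right) = - \frac{11481}{4} \approx -2870.3$)
$\left(12153 + y{\left(77,-1 - -76 \right)}\right) + T = \left(12153 + 19\right) - \frac{11481}{4} = 12172 - \frac{11481}{4} = \frac{37207}{4}$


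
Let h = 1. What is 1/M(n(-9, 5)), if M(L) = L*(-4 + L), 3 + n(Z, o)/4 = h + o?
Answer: 1/96 ≈ 0.010417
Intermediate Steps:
n(Z, o) = -8 + 4*o (n(Z, o) = -12 + 4*(1 + o) = -12 + (4 + 4*o) = -8 + 4*o)
1/M(n(-9, 5)) = 1/((-8 + 4*5)*(-4 + (-8 + 4*5))) = 1/((-8 + 20)*(-4 + (-8 + 20))) = 1/(12*(-4 + 12)) = 1/(12*8) = 1/96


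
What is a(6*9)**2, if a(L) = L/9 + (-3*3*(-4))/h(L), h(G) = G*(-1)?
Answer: 256/9 ≈ 28.444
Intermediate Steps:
h(G) = -G
a(L) = -36/L + L/9 (a(L) = L/9 + (-3*3*(-4))/((-L)) = L*(1/9) + (-9*(-4))*(-1/L) = L/9 + 36*(-1/L) = L/9 - 36/L = -36/L + L/9)
a(6*9)**2 = (-36/(6*9) + (6*9)/9)**2 = (-36/54 + (1/9)*54)**2 = (-36*1/54 + 6)**2 = (-2/3 + 6)**2 = (16/3)**2 = 256/9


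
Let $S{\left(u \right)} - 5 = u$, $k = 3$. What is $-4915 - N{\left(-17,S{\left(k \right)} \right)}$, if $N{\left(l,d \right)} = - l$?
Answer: $-4932$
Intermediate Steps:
$S{\left(u \right)} = 5 + u$
$-4915 - N{\left(-17,S{\left(k \right)} \right)} = -4915 - \left(-1\right) \left(-17\right) = -4915 - 17 = -4932$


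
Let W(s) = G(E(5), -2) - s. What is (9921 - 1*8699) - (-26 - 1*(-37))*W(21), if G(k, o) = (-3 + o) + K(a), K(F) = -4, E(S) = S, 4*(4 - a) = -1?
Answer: 1552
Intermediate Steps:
a = 17/4 (a = 4 - 1/4*(-1) = 4 + 1/4 = 17/4 ≈ 4.2500)
G(k, o) = -7 + o (G(k, o) = (-3 + o) - 4 = -7 + o)
W(s) = -9 - s (W(s) = (-7 - 2) - s = -9 - s)
(9921 - 1*8699) - (-26 - 1*(-37))*W(21) = (9921 - 1*8699) - (-26 - 1*(-37))*(-9 - 1*21) = (9921 - 8699) - (-26 + 37)*(-9 - 21) = 1222 - 11*(-30) = 1222 - 1*(-330) = 1222 + 330 = 1552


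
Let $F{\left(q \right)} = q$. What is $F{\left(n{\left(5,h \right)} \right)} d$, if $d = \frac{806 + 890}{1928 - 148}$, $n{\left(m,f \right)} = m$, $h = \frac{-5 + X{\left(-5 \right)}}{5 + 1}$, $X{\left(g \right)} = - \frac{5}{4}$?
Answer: $\frac{424}{89} \approx 4.764$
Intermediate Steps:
$X{\left(g \right)} = - \frac{5}{4}$ ($X{\left(g \right)} = \left(-5\right) \frac{1}{4} = - \frac{5}{4}$)
$h = - \frac{25}{24}$ ($h = \frac{-5 - \frac{5}{4}}{5 + 1} = - \frac{25}{4 \cdot 6} = \left(- \frac{25}{4}\right) \frac{1}{6} = - \frac{25}{24} \approx -1.0417$)
$d = \frac{424}{445}$ ($d = \frac{1696}{1780} = 1696 \cdot \frac{1}{1780} = \frac{424}{445} \approx 0.95281$)
$F{\left(n{\left(5,h \right)} \right)} d = 5 \cdot \frac{424}{445} = \frac{424}{89}$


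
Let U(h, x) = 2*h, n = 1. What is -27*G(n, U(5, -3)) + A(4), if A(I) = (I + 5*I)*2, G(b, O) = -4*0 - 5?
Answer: 183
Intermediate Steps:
G(b, O) = -5 (G(b, O) = 0 - 5 = -5)
A(I) = 12*I (A(I) = (6*I)*2 = 12*I)
-27*G(n, U(5, -3)) + A(4) = -27*(-5) + 12*4 = 135 + 48 = 183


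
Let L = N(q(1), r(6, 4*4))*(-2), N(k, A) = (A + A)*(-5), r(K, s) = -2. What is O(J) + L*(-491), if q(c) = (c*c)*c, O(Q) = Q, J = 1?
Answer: 19641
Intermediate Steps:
q(c) = c³ (q(c) = c²*c = c³)
N(k, A) = -10*A (N(k, A) = (2*A)*(-5) = -10*A)
L = -40 (L = -10*(-2)*(-2) = 20*(-2) = -40)
O(J) + L*(-491) = 1 - 40*(-491) = 1 + 19640 = 19641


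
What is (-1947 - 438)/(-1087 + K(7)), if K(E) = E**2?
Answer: 795/346 ≈ 2.2977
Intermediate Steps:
(-1947 - 438)/(-1087 + K(7)) = (-1947 - 438)/(-1087 + 7**2) = -2385/(-1087 + 49) = -2385/(-1038) = -2385*(-1/1038) = 795/346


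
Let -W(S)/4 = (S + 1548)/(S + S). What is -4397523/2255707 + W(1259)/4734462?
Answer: -13106136867705116/6722782437482103 ≈ -1.9495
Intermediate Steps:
W(S) = -2*(1548 + S)/S (W(S) = -4*(S + 1548)/(S + S) = -4*(1548 + S)/(2*S) = -4*(1548 + S)*1/(2*S) = -2*(1548 + S)/S)
-4397523/2255707 + W(1259)/4734462 = -4397523/2255707 + (-2 - 3096/1259)/4734462 = -4397523*1/2255707 + (-2 - 3096*1/1259)*(1/4734462) = -4397523/2255707 + (-2 - 3096/1259)*(1/4734462) = -4397523/2255707 - 5614/1259*1/4734462 = -4397523/2255707 - 2807/2980343829 = -13106136867705116/6722782437482103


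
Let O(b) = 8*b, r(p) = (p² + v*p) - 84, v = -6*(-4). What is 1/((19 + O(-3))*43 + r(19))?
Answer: 1/518 ≈ 0.0019305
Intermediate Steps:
v = 24
r(p) = -84 + p² + 24*p (r(p) = (p² + 24*p) - 84 = -84 + p² + 24*p)
1/((19 + O(-3))*43 + r(19)) = 1/((19 + 8*(-3))*43 + (-84 + 19² + 24*19)) = 1/((19 - 24)*43 + (-84 + 361 + 456)) = 1/(-5*43 + 733) = 1/(-215 + 733) = 1/518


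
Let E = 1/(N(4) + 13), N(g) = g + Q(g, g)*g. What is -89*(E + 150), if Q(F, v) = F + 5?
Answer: -707639/53 ≈ -13352.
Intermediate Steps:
Q(F, v) = 5 + F
N(g) = g + g*(5 + g) (N(g) = g + (5 + g)*g = g + g*(5 + g))
E = 1/53 (E = 1/(4*(6 + 4) + 13) = 1/(4*10 + 13) = 1/(40 + 13) = 1/53 ≈ 0.018868)
-89*(E + 150) = -89*(1/53 + 150) = -89*7951/53 = -707639/53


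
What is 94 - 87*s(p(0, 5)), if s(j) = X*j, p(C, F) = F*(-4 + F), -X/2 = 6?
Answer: 5314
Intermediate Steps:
X = -12 (X = -2*6 = -12)
s(j) = -12*j
94 - 87*s(p(0, 5)) = 94 - (-1044)*5*(-4 + 5) = 94 - (-1044)*5*1 = 94 - (-1044)*5 = 94 - 87*(-60) = 94 + 5220 = 5314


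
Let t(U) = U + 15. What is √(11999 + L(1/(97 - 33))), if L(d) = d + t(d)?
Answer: √768898/8 ≈ 109.61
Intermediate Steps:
t(U) = 15 + U
L(d) = 15 + 2*d (L(d) = d + (15 + d) = 15 + 2*d)
√(11999 + L(1/(97 - 33))) = √(11999 + (15 + 2/(97 - 33))) = √(11999 + (15 + 2/64)) = √(11999 + (15 + 2*(1/64))) = √(11999 + (15 + 1/32)) = √(11999 + 481/32) = √(384449/32) = √768898/8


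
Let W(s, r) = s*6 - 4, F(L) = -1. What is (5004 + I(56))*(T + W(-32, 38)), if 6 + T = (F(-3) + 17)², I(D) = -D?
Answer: 267192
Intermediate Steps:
W(s, r) = -4 + 6*s (W(s, r) = 6*s - 4 = -4 + 6*s)
T = 250 (T = -6 + (-1 + 17)² = -6 + 16² = -6 + 256 = 250)
(5004 + I(56))*(T + W(-32, 38)) = (5004 - 1*56)*(250 + (-4 + 6*(-32))) = (5004 - 56)*(250 + (-4 - 192)) = 4948*(250 - 196) = 4948*54 = 267192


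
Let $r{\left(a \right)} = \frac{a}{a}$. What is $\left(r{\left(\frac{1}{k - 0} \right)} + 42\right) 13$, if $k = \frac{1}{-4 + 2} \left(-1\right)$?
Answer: $559$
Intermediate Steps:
$k = \frac{1}{2}$ ($k = \frac{1}{-2} \left(-1\right) = \left(- \frac{1}{2}\right) \left(-1\right) = \frac{1}{2} \approx 0.5$)
$r{\left(a \right)} = 1$
$\left(r{\left(\frac{1}{k - 0} \right)} + 42\right) 13 = \left(1 + 42\right) 13 = 43 \cdot 13 = 559$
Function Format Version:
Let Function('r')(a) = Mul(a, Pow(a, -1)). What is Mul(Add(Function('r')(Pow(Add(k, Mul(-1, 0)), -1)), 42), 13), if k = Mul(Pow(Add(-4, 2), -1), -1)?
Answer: 559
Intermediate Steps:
k = Rational(1, 2) (k = Mul(Pow(-2, -1), -1) = Mul(Rational(-1, 2), -1) = Rational(1, 2) ≈ 0.50000)
Function('r')(a) = 1
Mul(Add(Function('r')(Pow(Add(k, Mul(-1, 0)), -1)), 42), 13) = Mul(Add(1, 42), 13) = Mul(43, 13) = 559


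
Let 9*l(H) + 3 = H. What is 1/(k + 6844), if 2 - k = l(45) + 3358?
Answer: 3/10450 ≈ 0.00028708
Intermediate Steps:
l(H) = -1/3 + H/9
k = -10082/3 (k = 2 - ((-1/3 + (1/9)*45) + 3358) = 2 - ((-1/3 + 5) + 3358) = 2 - (14/3 + 3358) = 2 - 1*10088/3 = 2 - 10088/3 = -10082/3 ≈ -3360.7)
1/(k + 6844) = 1/(-10082/3 + 6844) = 1/(10450/3) = 3/10450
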